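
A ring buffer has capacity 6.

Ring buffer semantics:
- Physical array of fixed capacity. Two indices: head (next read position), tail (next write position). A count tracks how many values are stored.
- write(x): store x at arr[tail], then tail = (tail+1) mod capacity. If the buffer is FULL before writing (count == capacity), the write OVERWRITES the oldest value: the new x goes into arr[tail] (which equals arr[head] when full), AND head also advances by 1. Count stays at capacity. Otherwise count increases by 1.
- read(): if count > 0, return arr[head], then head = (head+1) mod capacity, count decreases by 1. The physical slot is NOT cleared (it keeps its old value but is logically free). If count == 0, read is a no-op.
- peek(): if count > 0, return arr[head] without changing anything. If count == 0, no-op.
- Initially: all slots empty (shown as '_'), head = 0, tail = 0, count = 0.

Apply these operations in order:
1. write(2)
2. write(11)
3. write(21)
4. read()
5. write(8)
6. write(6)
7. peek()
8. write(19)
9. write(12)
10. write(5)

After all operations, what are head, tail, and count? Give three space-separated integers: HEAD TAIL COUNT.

Answer: 2 2 6

Derivation:
After op 1 (write(2)): arr=[2 _ _ _ _ _] head=0 tail=1 count=1
After op 2 (write(11)): arr=[2 11 _ _ _ _] head=0 tail=2 count=2
After op 3 (write(21)): arr=[2 11 21 _ _ _] head=0 tail=3 count=3
After op 4 (read()): arr=[2 11 21 _ _ _] head=1 tail=3 count=2
After op 5 (write(8)): arr=[2 11 21 8 _ _] head=1 tail=4 count=3
After op 6 (write(6)): arr=[2 11 21 8 6 _] head=1 tail=5 count=4
After op 7 (peek()): arr=[2 11 21 8 6 _] head=1 tail=5 count=4
After op 8 (write(19)): arr=[2 11 21 8 6 19] head=1 tail=0 count=5
After op 9 (write(12)): arr=[12 11 21 8 6 19] head=1 tail=1 count=6
After op 10 (write(5)): arr=[12 5 21 8 6 19] head=2 tail=2 count=6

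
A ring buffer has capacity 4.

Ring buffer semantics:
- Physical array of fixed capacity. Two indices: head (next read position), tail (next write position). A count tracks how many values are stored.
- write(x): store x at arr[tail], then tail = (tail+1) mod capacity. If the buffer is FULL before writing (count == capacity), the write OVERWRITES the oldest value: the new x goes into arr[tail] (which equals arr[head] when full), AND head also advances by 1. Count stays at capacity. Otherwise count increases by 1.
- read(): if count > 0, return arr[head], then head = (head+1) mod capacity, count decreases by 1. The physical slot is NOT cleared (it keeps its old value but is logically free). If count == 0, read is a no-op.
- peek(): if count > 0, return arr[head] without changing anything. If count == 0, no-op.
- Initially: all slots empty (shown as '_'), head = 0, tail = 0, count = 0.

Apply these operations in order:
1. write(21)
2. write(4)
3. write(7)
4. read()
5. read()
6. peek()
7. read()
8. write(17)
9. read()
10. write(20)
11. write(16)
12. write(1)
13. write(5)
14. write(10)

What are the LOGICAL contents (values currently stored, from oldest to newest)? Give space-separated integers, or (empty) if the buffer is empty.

After op 1 (write(21)): arr=[21 _ _ _] head=0 tail=1 count=1
After op 2 (write(4)): arr=[21 4 _ _] head=0 tail=2 count=2
After op 3 (write(7)): arr=[21 4 7 _] head=0 tail=3 count=3
After op 4 (read()): arr=[21 4 7 _] head=1 tail=3 count=2
After op 5 (read()): arr=[21 4 7 _] head=2 tail=3 count=1
After op 6 (peek()): arr=[21 4 7 _] head=2 tail=3 count=1
After op 7 (read()): arr=[21 4 7 _] head=3 tail=3 count=0
After op 8 (write(17)): arr=[21 4 7 17] head=3 tail=0 count=1
After op 9 (read()): arr=[21 4 7 17] head=0 tail=0 count=0
After op 10 (write(20)): arr=[20 4 7 17] head=0 tail=1 count=1
After op 11 (write(16)): arr=[20 16 7 17] head=0 tail=2 count=2
After op 12 (write(1)): arr=[20 16 1 17] head=0 tail=3 count=3
After op 13 (write(5)): arr=[20 16 1 5] head=0 tail=0 count=4
After op 14 (write(10)): arr=[10 16 1 5] head=1 tail=1 count=4

Answer: 16 1 5 10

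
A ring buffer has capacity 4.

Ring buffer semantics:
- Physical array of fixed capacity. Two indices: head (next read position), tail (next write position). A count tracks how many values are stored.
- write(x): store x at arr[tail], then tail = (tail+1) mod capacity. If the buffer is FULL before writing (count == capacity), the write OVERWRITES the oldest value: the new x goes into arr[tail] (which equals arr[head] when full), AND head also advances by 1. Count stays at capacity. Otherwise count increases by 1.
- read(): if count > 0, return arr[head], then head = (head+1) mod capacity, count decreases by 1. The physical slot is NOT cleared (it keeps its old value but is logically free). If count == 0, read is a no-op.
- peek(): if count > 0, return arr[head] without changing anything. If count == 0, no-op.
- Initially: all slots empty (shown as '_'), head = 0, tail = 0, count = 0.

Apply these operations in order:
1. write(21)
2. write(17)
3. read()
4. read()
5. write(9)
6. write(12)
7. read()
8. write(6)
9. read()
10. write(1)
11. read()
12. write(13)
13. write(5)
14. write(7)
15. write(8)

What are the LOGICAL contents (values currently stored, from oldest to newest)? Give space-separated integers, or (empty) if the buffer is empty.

After op 1 (write(21)): arr=[21 _ _ _] head=0 tail=1 count=1
After op 2 (write(17)): arr=[21 17 _ _] head=0 tail=2 count=2
After op 3 (read()): arr=[21 17 _ _] head=1 tail=2 count=1
After op 4 (read()): arr=[21 17 _ _] head=2 tail=2 count=0
After op 5 (write(9)): arr=[21 17 9 _] head=2 tail=3 count=1
After op 6 (write(12)): arr=[21 17 9 12] head=2 tail=0 count=2
After op 7 (read()): arr=[21 17 9 12] head=3 tail=0 count=1
After op 8 (write(6)): arr=[6 17 9 12] head=3 tail=1 count=2
After op 9 (read()): arr=[6 17 9 12] head=0 tail=1 count=1
After op 10 (write(1)): arr=[6 1 9 12] head=0 tail=2 count=2
After op 11 (read()): arr=[6 1 9 12] head=1 tail=2 count=1
After op 12 (write(13)): arr=[6 1 13 12] head=1 tail=3 count=2
After op 13 (write(5)): arr=[6 1 13 5] head=1 tail=0 count=3
After op 14 (write(7)): arr=[7 1 13 5] head=1 tail=1 count=4
After op 15 (write(8)): arr=[7 8 13 5] head=2 tail=2 count=4

Answer: 13 5 7 8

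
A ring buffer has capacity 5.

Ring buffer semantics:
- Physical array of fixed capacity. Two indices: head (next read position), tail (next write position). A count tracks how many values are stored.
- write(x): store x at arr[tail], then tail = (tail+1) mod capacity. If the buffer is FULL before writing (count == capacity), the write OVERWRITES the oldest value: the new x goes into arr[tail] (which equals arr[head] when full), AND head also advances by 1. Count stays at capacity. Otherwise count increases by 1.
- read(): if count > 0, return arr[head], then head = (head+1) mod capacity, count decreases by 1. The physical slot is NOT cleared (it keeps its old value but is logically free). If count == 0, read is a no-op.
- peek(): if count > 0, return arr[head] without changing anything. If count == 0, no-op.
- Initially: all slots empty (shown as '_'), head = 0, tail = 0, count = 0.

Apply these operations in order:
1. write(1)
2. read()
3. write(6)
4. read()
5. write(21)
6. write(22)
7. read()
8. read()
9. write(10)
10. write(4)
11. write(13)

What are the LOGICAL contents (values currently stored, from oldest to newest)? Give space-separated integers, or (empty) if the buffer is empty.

After op 1 (write(1)): arr=[1 _ _ _ _] head=0 tail=1 count=1
After op 2 (read()): arr=[1 _ _ _ _] head=1 tail=1 count=0
After op 3 (write(6)): arr=[1 6 _ _ _] head=1 tail=2 count=1
After op 4 (read()): arr=[1 6 _ _ _] head=2 tail=2 count=0
After op 5 (write(21)): arr=[1 6 21 _ _] head=2 tail=3 count=1
After op 6 (write(22)): arr=[1 6 21 22 _] head=2 tail=4 count=2
After op 7 (read()): arr=[1 6 21 22 _] head=3 tail=4 count=1
After op 8 (read()): arr=[1 6 21 22 _] head=4 tail=4 count=0
After op 9 (write(10)): arr=[1 6 21 22 10] head=4 tail=0 count=1
After op 10 (write(4)): arr=[4 6 21 22 10] head=4 tail=1 count=2
After op 11 (write(13)): arr=[4 13 21 22 10] head=4 tail=2 count=3

Answer: 10 4 13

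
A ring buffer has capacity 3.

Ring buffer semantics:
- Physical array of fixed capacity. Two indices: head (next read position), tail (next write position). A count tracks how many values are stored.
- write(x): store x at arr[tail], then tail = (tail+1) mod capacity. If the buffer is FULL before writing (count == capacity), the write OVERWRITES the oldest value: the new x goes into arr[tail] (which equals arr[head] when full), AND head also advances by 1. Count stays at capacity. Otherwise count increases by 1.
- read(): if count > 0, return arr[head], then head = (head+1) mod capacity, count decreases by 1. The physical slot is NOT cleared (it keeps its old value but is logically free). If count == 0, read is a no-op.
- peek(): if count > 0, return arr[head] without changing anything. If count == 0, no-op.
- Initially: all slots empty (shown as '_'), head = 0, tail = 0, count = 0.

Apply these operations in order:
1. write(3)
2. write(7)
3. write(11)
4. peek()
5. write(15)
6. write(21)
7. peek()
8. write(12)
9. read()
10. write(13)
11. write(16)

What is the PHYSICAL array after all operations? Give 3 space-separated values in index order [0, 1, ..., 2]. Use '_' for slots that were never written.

After op 1 (write(3)): arr=[3 _ _] head=0 tail=1 count=1
After op 2 (write(7)): arr=[3 7 _] head=0 tail=2 count=2
After op 3 (write(11)): arr=[3 7 11] head=0 tail=0 count=3
After op 4 (peek()): arr=[3 7 11] head=0 tail=0 count=3
After op 5 (write(15)): arr=[15 7 11] head=1 tail=1 count=3
After op 6 (write(21)): arr=[15 21 11] head=2 tail=2 count=3
After op 7 (peek()): arr=[15 21 11] head=2 tail=2 count=3
After op 8 (write(12)): arr=[15 21 12] head=0 tail=0 count=3
After op 9 (read()): arr=[15 21 12] head=1 tail=0 count=2
After op 10 (write(13)): arr=[13 21 12] head=1 tail=1 count=3
After op 11 (write(16)): arr=[13 16 12] head=2 tail=2 count=3

Answer: 13 16 12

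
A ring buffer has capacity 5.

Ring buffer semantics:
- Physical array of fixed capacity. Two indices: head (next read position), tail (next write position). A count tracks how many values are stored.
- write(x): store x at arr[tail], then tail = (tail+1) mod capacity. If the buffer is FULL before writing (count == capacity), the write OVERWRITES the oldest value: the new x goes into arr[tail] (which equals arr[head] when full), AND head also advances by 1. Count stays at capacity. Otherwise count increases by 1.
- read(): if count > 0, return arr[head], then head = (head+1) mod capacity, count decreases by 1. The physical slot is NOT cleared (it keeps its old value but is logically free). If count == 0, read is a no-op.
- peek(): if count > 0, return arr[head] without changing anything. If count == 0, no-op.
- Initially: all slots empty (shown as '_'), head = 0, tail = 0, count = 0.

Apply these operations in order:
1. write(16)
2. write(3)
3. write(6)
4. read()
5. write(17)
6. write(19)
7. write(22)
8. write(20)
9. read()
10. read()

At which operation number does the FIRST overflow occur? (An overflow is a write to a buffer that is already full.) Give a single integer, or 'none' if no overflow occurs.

Answer: 8

Derivation:
After op 1 (write(16)): arr=[16 _ _ _ _] head=0 tail=1 count=1
After op 2 (write(3)): arr=[16 3 _ _ _] head=0 tail=2 count=2
After op 3 (write(6)): arr=[16 3 6 _ _] head=0 tail=3 count=3
After op 4 (read()): arr=[16 3 6 _ _] head=1 tail=3 count=2
After op 5 (write(17)): arr=[16 3 6 17 _] head=1 tail=4 count=3
After op 6 (write(19)): arr=[16 3 6 17 19] head=1 tail=0 count=4
After op 7 (write(22)): arr=[22 3 6 17 19] head=1 tail=1 count=5
After op 8 (write(20)): arr=[22 20 6 17 19] head=2 tail=2 count=5
After op 9 (read()): arr=[22 20 6 17 19] head=3 tail=2 count=4
After op 10 (read()): arr=[22 20 6 17 19] head=4 tail=2 count=3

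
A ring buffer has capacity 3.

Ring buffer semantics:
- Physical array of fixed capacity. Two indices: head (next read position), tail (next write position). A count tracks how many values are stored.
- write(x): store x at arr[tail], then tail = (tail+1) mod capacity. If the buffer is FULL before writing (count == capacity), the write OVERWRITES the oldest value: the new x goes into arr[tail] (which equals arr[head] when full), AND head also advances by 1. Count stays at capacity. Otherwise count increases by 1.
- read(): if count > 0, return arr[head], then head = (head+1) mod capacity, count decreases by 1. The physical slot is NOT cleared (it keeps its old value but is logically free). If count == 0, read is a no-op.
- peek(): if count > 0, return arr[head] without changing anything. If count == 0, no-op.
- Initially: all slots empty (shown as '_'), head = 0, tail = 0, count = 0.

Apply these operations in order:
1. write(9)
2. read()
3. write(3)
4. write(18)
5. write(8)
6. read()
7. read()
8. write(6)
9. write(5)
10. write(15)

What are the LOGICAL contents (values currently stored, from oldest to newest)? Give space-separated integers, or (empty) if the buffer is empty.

Answer: 6 5 15

Derivation:
After op 1 (write(9)): arr=[9 _ _] head=0 tail=1 count=1
After op 2 (read()): arr=[9 _ _] head=1 tail=1 count=0
After op 3 (write(3)): arr=[9 3 _] head=1 tail=2 count=1
After op 4 (write(18)): arr=[9 3 18] head=1 tail=0 count=2
After op 5 (write(8)): arr=[8 3 18] head=1 tail=1 count=3
After op 6 (read()): arr=[8 3 18] head=2 tail=1 count=2
After op 7 (read()): arr=[8 3 18] head=0 tail=1 count=1
After op 8 (write(6)): arr=[8 6 18] head=0 tail=2 count=2
After op 9 (write(5)): arr=[8 6 5] head=0 tail=0 count=3
After op 10 (write(15)): arr=[15 6 5] head=1 tail=1 count=3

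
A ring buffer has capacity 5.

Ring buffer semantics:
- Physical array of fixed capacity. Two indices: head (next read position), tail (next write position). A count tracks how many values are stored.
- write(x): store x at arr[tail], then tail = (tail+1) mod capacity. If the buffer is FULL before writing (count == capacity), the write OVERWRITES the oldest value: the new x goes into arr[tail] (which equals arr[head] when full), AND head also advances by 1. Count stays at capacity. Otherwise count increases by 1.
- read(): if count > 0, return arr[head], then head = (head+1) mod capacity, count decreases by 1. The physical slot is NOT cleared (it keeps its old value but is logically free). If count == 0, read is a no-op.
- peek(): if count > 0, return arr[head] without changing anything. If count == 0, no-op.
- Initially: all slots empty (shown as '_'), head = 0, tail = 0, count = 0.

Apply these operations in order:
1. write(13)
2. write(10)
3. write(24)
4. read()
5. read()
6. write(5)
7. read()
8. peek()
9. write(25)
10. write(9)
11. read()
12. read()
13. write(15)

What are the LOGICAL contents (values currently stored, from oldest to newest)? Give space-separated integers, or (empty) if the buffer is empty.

Answer: 9 15

Derivation:
After op 1 (write(13)): arr=[13 _ _ _ _] head=0 tail=1 count=1
After op 2 (write(10)): arr=[13 10 _ _ _] head=0 tail=2 count=2
After op 3 (write(24)): arr=[13 10 24 _ _] head=0 tail=3 count=3
After op 4 (read()): arr=[13 10 24 _ _] head=1 tail=3 count=2
After op 5 (read()): arr=[13 10 24 _ _] head=2 tail=3 count=1
After op 6 (write(5)): arr=[13 10 24 5 _] head=2 tail=4 count=2
After op 7 (read()): arr=[13 10 24 5 _] head=3 tail=4 count=1
After op 8 (peek()): arr=[13 10 24 5 _] head=3 tail=4 count=1
After op 9 (write(25)): arr=[13 10 24 5 25] head=3 tail=0 count=2
After op 10 (write(9)): arr=[9 10 24 5 25] head=3 tail=1 count=3
After op 11 (read()): arr=[9 10 24 5 25] head=4 tail=1 count=2
After op 12 (read()): arr=[9 10 24 5 25] head=0 tail=1 count=1
After op 13 (write(15)): arr=[9 15 24 5 25] head=0 tail=2 count=2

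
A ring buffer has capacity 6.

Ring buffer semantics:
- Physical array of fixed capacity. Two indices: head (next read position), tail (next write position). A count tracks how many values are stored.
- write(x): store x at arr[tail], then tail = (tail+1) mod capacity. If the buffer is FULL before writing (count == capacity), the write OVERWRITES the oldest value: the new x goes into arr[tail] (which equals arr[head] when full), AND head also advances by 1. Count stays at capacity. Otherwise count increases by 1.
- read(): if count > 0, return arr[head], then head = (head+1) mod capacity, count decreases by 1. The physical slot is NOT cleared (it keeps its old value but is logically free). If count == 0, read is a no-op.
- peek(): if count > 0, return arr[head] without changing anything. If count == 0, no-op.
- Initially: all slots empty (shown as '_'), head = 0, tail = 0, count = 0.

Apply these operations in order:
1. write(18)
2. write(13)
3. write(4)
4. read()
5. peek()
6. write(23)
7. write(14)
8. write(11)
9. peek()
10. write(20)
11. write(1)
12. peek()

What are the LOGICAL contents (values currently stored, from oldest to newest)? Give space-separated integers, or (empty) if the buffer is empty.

After op 1 (write(18)): arr=[18 _ _ _ _ _] head=0 tail=1 count=1
After op 2 (write(13)): arr=[18 13 _ _ _ _] head=0 tail=2 count=2
After op 3 (write(4)): arr=[18 13 4 _ _ _] head=0 tail=3 count=3
After op 4 (read()): arr=[18 13 4 _ _ _] head=1 tail=3 count=2
After op 5 (peek()): arr=[18 13 4 _ _ _] head=1 tail=3 count=2
After op 6 (write(23)): arr=[18 13 4 23 _ _] head=1 tail=4 count=3
After op 7 (write(14)): arr=[18 13 4 23 14 _] head=1 tail=5 count=4
After op 8 (write(11)): arr=[18 13 4 23 14 11] head=1 tail=0 count=5
After op 9 (peek()): arr=[18 13 4 23 14 11] head=1 tail=0 count=5
After op 10 (write(20)): arr=[20 13 4 23 14 11] head=1 tail=1 count=6
After op 11 (write(1)): arr=[20 1 4 23 14 11] head=2 tail=2 count=6
After op 12 (peek()): arr=[20 1 4 23 14 11] head=2 tail=2 count=6

Answer: 4 23 14 11 20 1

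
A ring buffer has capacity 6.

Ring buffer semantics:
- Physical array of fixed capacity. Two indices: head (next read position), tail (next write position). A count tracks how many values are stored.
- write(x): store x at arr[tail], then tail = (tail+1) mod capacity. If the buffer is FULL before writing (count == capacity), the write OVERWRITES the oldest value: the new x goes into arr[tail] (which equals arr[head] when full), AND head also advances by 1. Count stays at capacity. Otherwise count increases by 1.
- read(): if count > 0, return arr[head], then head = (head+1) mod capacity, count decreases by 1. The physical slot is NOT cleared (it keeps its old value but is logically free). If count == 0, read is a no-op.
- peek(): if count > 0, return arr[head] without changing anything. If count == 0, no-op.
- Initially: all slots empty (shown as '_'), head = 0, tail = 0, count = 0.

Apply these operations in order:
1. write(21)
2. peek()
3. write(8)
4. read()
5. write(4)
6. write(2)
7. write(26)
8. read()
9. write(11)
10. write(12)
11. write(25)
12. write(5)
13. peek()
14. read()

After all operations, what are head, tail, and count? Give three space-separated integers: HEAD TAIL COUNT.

After op 1 (write(21)): arr=[21 _ _ _ _ _] head=0 tail=1 count=1
After op 2 (peek()): arr=[21 _ _ _ _ _] head=0 tail=1 count=1
After op 3 (write(8)): arr=[21 8 _ _ _ _] head=0 tail=2 count=2
After op 4 (read()): arr=[21 8 _ _ _ _] head=1 tail=2 count=1
After op 5 (write(4)): arr=[21 8 4 _ _ _] head=1 tail=3 count=2
After op 6 (write(2)): arr=[21 8 4 2 _ _] head=1 tail=4 count=3
After op 7 (write(26)): arr=[21 8 4 2 26 _] head=1 tail=5 count=4
After op 8 (read()): arr=[21 8 4 2 26 _] head=2 tail=5 count=3
After op 9 (write(11)): arr=[21 8 4 2 26 11] head=2 tail=0 count=4
After op 10 (write(12)): arr=[12 8 4 2 26 11] head=2 tail=1 count=5
After op 11 (write(25)): arr=[12 25 4 2 26 11] head=2 tail=2 count=6
After op 12 (write(5)): arr=[12 25 5 2 26 11] head=3 tail=3 count=6
After op 13 (peek()): arr=[12 25 5 2 26 11] head=3 tail=3 count=6
After op 14 (read()): arr=[12 25 5 2 26 11] head=4 tail=3 count=5

Answer: 4 3 5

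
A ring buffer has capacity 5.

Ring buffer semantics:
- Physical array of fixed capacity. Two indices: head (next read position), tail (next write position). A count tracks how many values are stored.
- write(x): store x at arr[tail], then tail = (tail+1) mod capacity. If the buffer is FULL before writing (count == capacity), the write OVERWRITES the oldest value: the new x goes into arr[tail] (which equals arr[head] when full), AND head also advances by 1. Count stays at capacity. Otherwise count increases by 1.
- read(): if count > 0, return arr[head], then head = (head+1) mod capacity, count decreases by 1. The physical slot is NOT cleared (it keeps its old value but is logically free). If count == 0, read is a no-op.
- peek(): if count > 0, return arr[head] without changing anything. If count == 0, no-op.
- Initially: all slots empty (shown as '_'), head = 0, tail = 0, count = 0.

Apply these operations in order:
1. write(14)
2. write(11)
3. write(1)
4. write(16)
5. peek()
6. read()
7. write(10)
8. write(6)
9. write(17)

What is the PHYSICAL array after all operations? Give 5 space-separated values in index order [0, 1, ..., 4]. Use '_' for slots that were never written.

Answer: 6 17 1 16 10

Derivation:
After op 1 (write(14)): arr=[14 _ _ _ _] head=0 tail=1 count=1
After op 2 (write(11)): arr=[14 11 _ _ _] head=0 tail=2 count=2
After op 3 (write(1)): arr=[14 11 1 _ _] head=0 tail=3 count=3
After op 4 (write(16)): arr=[14 11 1 16 _] head=0 tail=4 count=4
After op 5 (peek()): arr=[14 11 1 16 _] head=0 tail=4 count=4
After op 6 (read()): arr=[14 11 1 16 _] head=1 tail=4 count=3
After op 7 (write(10)): arr=[14 11 1 16 10] head=1 tail=0 count=4
After op 8 (write(6)): arr=[6 11 1 16 10] head=1 tail=1 count=5
After op 9 (write(17)): arr=[6 17 1 16 10] head=2 tail=2 count=5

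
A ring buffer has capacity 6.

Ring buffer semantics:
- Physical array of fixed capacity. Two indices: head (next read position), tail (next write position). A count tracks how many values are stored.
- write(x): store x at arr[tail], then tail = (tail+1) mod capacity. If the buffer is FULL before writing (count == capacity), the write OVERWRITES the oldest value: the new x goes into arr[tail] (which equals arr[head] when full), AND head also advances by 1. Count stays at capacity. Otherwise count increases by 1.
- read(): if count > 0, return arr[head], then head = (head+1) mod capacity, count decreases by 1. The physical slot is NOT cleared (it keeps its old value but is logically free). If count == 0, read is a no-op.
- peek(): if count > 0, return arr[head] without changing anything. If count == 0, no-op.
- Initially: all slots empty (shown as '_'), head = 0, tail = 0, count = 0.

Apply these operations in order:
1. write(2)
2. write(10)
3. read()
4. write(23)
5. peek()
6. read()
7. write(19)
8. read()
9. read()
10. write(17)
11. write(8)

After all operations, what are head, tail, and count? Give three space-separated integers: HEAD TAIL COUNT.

After op 1 (write(2)): arr=[2 _ _ _ _ _] head=0 tail=1 count=1
After op 2 (write(10)): arr=[2 10 _ _ _ _] head=0 tail=2 count=2
After op 3 (read()): arr=[2 10 _ _ _ _] head=1 tail=2 count=1
After op 4 (write(23)): arr=[2 10 23 _ _ _] head=1 tail=3 count=2
After op 5 (peek()): arr=[2 10 23 _ _ _] head=1 tail=3 count=2
After op 6 (read()): arr=[2 10 23 _ _ _] head=2 tail=3 count=1
After op 7 (write(19)): arr=[2 10 23 19 _ _] head=2 tail=4 count=2
After op 8 (read()): arr=[2 10 23 19 _ _] head=3 tail=4 count=1
After op 9 (read()): arr=[2 10 23 19 _ _] head=4 tail=4 count=0
After op 10 (write(17)): arr=[2 10 23 19 17 _] head=4 tail=5 count=1
After op 11 (write(8)): arr=[2 10 23 19 17 8] head=4 tail=0 count=2

Answer: 4 0 2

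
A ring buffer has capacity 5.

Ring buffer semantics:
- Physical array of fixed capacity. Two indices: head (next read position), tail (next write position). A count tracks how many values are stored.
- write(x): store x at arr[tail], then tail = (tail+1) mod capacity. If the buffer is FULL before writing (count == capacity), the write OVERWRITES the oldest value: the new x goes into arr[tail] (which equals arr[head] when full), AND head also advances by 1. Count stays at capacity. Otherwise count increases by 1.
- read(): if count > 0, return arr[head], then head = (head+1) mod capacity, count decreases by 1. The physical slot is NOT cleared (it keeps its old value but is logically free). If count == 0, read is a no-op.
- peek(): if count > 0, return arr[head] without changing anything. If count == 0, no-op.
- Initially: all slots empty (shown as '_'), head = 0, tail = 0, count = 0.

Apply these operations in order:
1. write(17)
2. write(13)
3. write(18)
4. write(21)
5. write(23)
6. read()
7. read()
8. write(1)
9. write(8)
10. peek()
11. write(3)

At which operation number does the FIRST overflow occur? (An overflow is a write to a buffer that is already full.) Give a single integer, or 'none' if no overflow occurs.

After op 1 (write(17)): arr=[17 _ _ _ _] head=0 tail=1 count=1
After op 2 (write(13)): arr=[17 13 _ _ _] head=0 tail=2 count=2
After op 3 (write(18)): arr=[17 13 18 _ _] head=0 tail=3 count=3
After op 4 (write(21)): arr=[17 13 18 21 _] head=0 tail=4 count=4
After op 5 (write(23)): arr=[17 13 18 21 23] head=0 tail=0 count=5
After op 6 (read()): arr=[17 13 18 21 23] head=1 tail=0 count=4
After op 7 (read()): arr=[17 13 18 21 23] head=2 tail=0 count=3
After op 8 (write(1)): arr=[1 13 18 21 23] head=2 tail=1 count=4
After op 9 (write(8)): arr=[1 8 18 21 23] head=2 tail=2 count=5
After op 10 (peek()): arr=[1 8 18 21 23] head=2 tail=2 count=5
After op 11 (write(3)): arr=[1 8 3 21 23] head=3 tail=3 count=5

Answer: 11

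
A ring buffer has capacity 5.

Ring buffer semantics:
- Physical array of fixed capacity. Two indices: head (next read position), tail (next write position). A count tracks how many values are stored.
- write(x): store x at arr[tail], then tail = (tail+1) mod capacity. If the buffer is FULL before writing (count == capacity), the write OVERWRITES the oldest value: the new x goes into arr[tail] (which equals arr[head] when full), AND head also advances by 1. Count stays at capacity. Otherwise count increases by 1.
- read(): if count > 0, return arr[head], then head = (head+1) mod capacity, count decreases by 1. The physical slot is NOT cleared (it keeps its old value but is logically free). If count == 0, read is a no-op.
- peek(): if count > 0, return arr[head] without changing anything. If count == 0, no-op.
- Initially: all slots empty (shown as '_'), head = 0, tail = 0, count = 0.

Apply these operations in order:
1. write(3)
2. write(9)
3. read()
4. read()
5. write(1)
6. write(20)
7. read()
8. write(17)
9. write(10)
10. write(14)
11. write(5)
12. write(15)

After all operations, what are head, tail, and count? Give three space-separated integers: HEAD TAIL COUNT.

After op 1 (write(3)): arr=[3 _ _ _ _] head=0 tail=1 count=1
After op 2 (write(9)): arr=[3 9 _ _ _] head=0 tail=2 count=2
After op 3 (read()): arr=[3 9 _ _ _] head=1 tail=2 count=1
After op 4 (read()): arr=[3 9 _ _ _] head=2 tail=2 count=0
After op 5 (write(1)): arr=[3 9 1 _ _] head=2 tail=3 count=1
After op 6 (write(20)): arr=[3 9 1 20 _] head=2 tail=4 count=2
After op 7 (read()): arr=[3 9 1 20 _] head=3 tail=4 count=1
After op 8 (write(17)): arr=[3 9 1 20 17] head=3 tail=0 count=2
After op 9 (write(10)): arr=[10 9 1 20 17] head=3 tail=1 count=3
After op 10 (write(14)): arr=[10 14 1 20 17] head=3 tail=2 count=4
After op 11 (write(5)): arr=[10 14 5 20 17] head=3 tail=3 count=5
After op 12 (write(15)): arr=[10 14 5 15 17] head=4 tail=4 count=5

Answer: 4 4 5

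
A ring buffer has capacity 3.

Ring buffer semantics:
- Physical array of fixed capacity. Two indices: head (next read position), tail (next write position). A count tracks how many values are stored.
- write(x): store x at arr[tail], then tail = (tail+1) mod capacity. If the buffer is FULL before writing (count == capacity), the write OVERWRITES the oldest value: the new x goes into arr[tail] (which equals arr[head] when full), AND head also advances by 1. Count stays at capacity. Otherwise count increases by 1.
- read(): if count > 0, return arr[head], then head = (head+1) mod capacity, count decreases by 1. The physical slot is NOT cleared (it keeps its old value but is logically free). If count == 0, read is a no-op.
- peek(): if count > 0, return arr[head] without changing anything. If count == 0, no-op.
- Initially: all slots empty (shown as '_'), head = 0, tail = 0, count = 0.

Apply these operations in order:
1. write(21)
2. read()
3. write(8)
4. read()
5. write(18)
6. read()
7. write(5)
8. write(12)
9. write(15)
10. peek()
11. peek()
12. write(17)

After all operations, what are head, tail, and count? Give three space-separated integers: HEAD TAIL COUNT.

Answer: 1 1 3

Derivation:
After op 1 (write(21)): arr=[21 _ _] head=0 tail=1 count=1
After op 2 (read()): arr=[21 _ _] head=1 tail=1 count=0
After op 3 (write(8)): arr=[21 8 _] head=1 tail=2 count=1
After op 4 (read()): arr=[21 8 _] head=2 tail=2 count=0
After op 5 (write(18)): arr=[21 8 18] head=2 tail=0 count=1
After op 6 (read()): arr=[21 8 18] head=0 tail=0 count=0
After op 7 (write(5)): arr=[5 8 18] head=0 tail=1 count=1
After op 8 (write(12)): arr=[5 12 18] head=0 tail=2 count=2
After op 9 (write(15)): arr=[5 12 15] head=0 tail=0 count=3
After op 10 (peek()): arr=[5 12 15] head=0 tail=0 count=3
After op 11 (peek()): arr=[5 12 15] head=0 tail=0 count=3
After op 12 (write(17)): arr=[17 12 15] head=1 tail=1 count=3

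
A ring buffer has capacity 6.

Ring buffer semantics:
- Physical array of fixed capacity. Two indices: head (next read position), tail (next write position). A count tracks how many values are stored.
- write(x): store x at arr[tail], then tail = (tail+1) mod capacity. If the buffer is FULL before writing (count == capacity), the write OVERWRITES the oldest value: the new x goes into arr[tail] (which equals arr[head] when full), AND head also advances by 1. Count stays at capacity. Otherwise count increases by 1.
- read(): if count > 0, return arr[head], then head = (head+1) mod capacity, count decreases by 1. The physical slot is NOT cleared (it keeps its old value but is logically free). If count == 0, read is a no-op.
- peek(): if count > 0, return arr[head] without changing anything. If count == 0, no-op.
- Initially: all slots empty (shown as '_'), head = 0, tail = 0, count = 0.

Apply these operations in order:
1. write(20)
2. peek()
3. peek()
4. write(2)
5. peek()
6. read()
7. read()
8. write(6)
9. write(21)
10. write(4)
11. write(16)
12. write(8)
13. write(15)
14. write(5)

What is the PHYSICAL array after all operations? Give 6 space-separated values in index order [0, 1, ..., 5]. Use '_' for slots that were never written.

After op 1 (write(20)): arr=[20 _ _ _ _ _] head=0 tail=1 count=1
After op 2 (peek()): arr=[20 _ _ _ _ _] head=0 tail=1 count=1
After op 3 (peek()): arr=[20 _ _ _ _ _] head=0 tail=1 count=1
After op 4 (write(2)): arr=[20 2 _ _ _ _] head=0 tail=2 count=2
After op 5 (peek()): arr=[20 2 _ _ _ _] head=0 tail=2 count=2
After op 6 (read()): arr=[20 2 _ _ _ _] head=1 tail=2 count=1
After op 7 (read()): arr=[20 2 _ _ _ _] head=2 tail=2 count=0
After op 8 (write(6)): arr=[20 2 6 _ _ _] head=2 tail=3 count=1
After op 9 (write(21)): arr=[20 2 6 21 _ _] head=2 tail=4 count=2
After op 10 (write(4)): arr=[20 2 6 21 4 _] head=2 tail=5 count=3
After op 11 (write(16)): arr=[20 2 6 21 4 16] head=2 tail=0 count=4
After op 12 (write(8)): arr=[8 2 6 21 4 16] head=2 tail=1 count=5
After op 13 (write(15)): arr=[8 15 6 21 4 16] head=2 tail=2 count=6
After op 14 (write(5)): arr=[8 15 5 21 4 16] head=3 tail=3 count=6

Answer: 8 15 5 21 4 16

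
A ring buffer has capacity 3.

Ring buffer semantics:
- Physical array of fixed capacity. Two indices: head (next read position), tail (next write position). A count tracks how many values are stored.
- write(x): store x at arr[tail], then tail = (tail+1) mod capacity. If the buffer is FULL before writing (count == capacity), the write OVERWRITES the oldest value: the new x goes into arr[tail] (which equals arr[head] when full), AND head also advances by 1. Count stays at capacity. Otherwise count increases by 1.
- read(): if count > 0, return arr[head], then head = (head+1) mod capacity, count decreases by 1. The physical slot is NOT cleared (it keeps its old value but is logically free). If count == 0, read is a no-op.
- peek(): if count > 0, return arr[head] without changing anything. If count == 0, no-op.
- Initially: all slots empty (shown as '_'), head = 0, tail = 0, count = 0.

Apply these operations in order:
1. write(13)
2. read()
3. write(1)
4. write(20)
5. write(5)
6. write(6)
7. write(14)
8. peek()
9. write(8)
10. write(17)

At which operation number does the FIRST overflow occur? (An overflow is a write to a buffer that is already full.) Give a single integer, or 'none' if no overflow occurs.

After op 1 (write(13)): arr=[13 _ _] head=0 tail=1 count=1
After op 2 (read()): arr=[13 _ _] head=1 tail=1 count=0
After op 3 (write(1)): arr=[13 1 _] head=1 tail=2 count=1
After op 4 (write(20)): arr=[13 1 20] head=1 tail=0 count=2
After op 5 (write(5)): arr=[5 1 20] head=1 tail=1 count=3
After op 6 (write(6)): arr=[5 6 20] head=2 tail=2 count=3
After op 7 (write(14)): arr=[5 6 14] head=0 tail=0 count=3
After op 8 (peek()): arr=[5 6 14] head=0 tail=0 count=3
After op 9 (write(8)): arr=[8 6 14] head=1 tail=1 count=3
After op 10 (write(17)): arr=[8 17 14] head=2 tail=2 count=3

Answer: 6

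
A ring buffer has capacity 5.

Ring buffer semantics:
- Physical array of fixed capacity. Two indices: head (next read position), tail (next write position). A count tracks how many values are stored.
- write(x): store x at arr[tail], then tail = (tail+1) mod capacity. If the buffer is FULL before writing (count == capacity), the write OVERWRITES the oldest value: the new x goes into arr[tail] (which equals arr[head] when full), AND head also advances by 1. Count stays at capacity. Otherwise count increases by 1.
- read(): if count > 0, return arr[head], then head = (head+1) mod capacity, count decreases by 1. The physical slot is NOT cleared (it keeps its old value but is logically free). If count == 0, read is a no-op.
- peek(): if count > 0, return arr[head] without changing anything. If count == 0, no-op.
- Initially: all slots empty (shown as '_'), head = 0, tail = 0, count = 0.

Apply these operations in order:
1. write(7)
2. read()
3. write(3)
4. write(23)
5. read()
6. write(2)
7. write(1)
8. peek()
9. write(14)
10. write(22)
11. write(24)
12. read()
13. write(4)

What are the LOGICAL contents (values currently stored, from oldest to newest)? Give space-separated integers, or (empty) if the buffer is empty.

After op 1 (write(7)): arr=[7 _ _ _ _] head=0 tail=1 count=1
After op 2 (read()): arr=[7 _ _ _ _] head=1 tail=1 count=0
After op 3 (write(3)): arr=[7 3 _ _ _] head=1 tail=2 count=1
After op 4 (write(23)): arr=[7 3 23 _ _] head=1 tail=3 count=2
After op 5 (read()): arr=[7 3 23 _ _] head=2 tail=3 count=1
After op 6 (write(2)): arr=[7 3 23 2 _] head=2 tail=4 count=2
After op 7 (write(1)): arr=[7 3 23 2 1] head=2 tail=0 count=3
After op 8 (peek()): arr=[7 3 23 2 1] head=2 tail=0 count=3
After op 9 (write(14)): arr=[14 3 23 2 1] head=2 tail=1 count=4
After op 10 (write(22)): arr=[14 22 23 2 1] head=2 tail=2 count=5
After op 11 (write(24)): arr=[14 22 24 2 1] head=3 tail=3 count=5
After op 12 (read()): arr=[14 22 24 2 1] head=4 tail=3 count=4
After op 13 (write(4)): arr=[14 22 24 4 1] head=4 tail=4 count=5

Answer: 1 14 22 24 4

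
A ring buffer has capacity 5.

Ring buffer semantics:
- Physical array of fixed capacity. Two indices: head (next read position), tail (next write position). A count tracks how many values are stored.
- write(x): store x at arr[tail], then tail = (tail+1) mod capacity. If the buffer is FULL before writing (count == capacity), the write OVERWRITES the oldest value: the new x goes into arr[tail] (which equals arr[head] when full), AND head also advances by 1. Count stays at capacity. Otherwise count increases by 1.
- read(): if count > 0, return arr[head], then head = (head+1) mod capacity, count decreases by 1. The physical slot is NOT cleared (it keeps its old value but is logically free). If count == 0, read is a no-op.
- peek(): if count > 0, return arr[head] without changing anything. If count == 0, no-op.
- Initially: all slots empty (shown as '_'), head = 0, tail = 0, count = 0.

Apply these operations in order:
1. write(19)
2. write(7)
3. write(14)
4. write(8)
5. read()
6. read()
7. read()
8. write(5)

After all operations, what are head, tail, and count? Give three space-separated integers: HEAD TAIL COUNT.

After op 1 (write(19)): arr=[19 _ _ _ _] head=0 tail=1 count=1
After op 2 (write(7)): arr=[19 7 _ _ _] head=0 tail=2 count=2
After op 3 (write(14)): arr=[19 7 14 _ _] head=0 tail=3 count=3
After op 4 (write(8)): arr=[19 7 14 8 _] head=0 tail=4 count=4
After op 5 (read()): arr=[19 7 14 8 _] head=1 tail=4 count=3
After op 6 (read()): arr=[19 7 14 8 _] head=2 tail=4 count=2
After op 7 (read()): arr=[19 7 14 8 _] head=3 tail=4 count=1
After op 8 (write(5)): arr=[19 7 14 8 5] head=3 tail=0 count=2

Answer: 3 0 2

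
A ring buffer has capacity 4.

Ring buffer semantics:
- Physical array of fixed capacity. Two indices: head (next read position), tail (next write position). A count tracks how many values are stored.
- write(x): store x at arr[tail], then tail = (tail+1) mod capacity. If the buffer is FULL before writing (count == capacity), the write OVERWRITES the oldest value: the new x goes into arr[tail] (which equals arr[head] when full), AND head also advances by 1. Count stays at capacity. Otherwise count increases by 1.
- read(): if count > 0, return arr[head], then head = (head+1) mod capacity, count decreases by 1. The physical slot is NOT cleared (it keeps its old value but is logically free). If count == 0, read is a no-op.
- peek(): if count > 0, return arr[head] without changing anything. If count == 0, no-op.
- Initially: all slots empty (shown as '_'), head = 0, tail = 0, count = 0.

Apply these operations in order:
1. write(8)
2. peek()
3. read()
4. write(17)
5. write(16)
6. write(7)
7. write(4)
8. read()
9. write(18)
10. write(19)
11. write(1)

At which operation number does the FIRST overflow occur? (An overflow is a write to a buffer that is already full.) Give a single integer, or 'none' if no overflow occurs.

Answer: 10

Derivation:
After op 1 (write(8)): arr=[8 _ _ _] head=0 tail=1 count=1
After op 2 (peek()): arr=[8 _ _ _] head=0 tail=1 count=1
After op 3 (read()): arr=[8 _ _ _] head=1 tail=1 count=0
After op 4 (write(17)): arr=[8 17 _ _] head=1 tail=2 count=1
After op 5 (write(16)): arr=[8 17 16 _] head=1 tail=3 count=2
After op 6 (write(7)): arr=[8 17 16 7] head=1 tail=0 count=3
After op 7 (write(4)): arr=[4 17 16 7] head=1 tail=1 count=4
After op 8 (read()): arr=[4 17 16 7] head=2 tail=1 count=3
After op 9 (write(18)): arr=[4 18 16 7] head=2 tail=2 count=4
After op 10 (write(19)): arr=[4 18 19 7] head=3 tail=3 count=4
After op 11 (write(1)): arr=[4 18 19 1] head=0 tail=0 count=4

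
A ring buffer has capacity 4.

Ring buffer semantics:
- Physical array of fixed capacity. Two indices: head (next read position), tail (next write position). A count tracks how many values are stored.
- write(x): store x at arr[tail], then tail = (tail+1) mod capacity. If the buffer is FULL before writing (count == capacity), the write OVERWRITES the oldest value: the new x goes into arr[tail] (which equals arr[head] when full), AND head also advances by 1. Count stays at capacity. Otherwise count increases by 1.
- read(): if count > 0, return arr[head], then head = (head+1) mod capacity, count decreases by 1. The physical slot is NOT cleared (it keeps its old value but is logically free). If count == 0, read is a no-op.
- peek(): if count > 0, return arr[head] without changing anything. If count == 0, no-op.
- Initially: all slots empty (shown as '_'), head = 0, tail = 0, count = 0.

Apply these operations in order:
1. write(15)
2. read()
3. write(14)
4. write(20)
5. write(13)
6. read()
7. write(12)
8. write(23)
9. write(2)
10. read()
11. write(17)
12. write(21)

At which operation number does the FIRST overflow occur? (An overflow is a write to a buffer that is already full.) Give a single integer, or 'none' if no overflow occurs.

After op 1 (write(15)): arr=[15 _ _ _] head=0 tail=1 count=1
After op 2 (read()): arr=[15 _ _ _] head=1 tail=1 count=0
After op 3 (write(14)): arr=[15 14 _ _] head=1 tail=2 count=1
After op 4 (write(20)): arr=[15 14 20 _] head=1 tail=3 count=2
After op 5 (write(13)): arr=[15 14 20 13] head=1 tail=0 count=3
After op 6 (read()): arr=[15 14 20 13] head=2 tail=0 count=2
After op 7 (write(12)): arr=[12 14 20 13] head=2 tail=1 count=3
After op 8 (write(23)): arr=[12 23 20 13] head=2 tail=2 count=4
After op 9 (write(2)): arr=[12 23 2 13] head=3 tail=3 count=4
After op 10 (read()): arr=[12 23 2 13] head=0 tail=3 count=3
After op 11 (write(17)): arr=[12 23 2 17] head=0 tail=0 count=4
After op 12 (write(21)): arr=[21 23 2 17] head=1 tail=1 count=4

Answer: 9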